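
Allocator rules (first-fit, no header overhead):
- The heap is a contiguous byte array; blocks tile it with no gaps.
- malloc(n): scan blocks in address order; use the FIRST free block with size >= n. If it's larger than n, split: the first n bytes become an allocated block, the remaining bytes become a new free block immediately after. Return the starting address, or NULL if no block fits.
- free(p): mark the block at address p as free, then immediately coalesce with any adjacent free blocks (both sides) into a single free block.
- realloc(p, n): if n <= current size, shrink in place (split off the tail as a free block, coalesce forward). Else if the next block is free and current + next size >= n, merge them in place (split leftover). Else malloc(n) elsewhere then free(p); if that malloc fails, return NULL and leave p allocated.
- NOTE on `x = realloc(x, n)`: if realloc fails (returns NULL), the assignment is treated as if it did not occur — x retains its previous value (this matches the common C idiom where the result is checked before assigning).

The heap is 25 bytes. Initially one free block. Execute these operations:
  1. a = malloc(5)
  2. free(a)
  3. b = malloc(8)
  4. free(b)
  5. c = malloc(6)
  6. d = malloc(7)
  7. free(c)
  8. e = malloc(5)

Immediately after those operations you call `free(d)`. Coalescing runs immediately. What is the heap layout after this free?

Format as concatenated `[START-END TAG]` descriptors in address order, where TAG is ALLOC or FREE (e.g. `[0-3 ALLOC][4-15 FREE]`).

Answer: [0-4 ALLOC][5-24 FREE]

Derivation:
Op 1: a = malloc(5) -> a = 0; heap: [0-4 ALLOC][5-24 FREE]
Op 2: free(a) -> (freed a); heap: [0-24 FREE]
Op 3: b = malloc(8) -> b = 0; heap: [0-7 ALLOC][8-24 FREE]
Op 4: free(b) -> (freed b); heap: [0-24 FREE]
Op 5: c = malloc(6) -> c = 0; heap: [0-5 ALLOC][6-24 FREE]
Op 6: d = malloc(7) -> d = 6; heap: [0-5 ALLOC][6-12 ALLOC][13-24 FREE]
Op 7: free(c) -> (freed c); heap: [0-5 FREE][6-12 ALLOC][13-24 FREE]
Op 8: e = malloc(5) -> e = 0; heap: [0-4 ALLOC][5-5 FREE][6-12 ALLOC][13-24 FREE]
free(d): d = 6 -> block [6-12 ALLOC]; mark free, coalesce with adjacent free neighbors -> [0-4 ALLOC][5-24 FREE]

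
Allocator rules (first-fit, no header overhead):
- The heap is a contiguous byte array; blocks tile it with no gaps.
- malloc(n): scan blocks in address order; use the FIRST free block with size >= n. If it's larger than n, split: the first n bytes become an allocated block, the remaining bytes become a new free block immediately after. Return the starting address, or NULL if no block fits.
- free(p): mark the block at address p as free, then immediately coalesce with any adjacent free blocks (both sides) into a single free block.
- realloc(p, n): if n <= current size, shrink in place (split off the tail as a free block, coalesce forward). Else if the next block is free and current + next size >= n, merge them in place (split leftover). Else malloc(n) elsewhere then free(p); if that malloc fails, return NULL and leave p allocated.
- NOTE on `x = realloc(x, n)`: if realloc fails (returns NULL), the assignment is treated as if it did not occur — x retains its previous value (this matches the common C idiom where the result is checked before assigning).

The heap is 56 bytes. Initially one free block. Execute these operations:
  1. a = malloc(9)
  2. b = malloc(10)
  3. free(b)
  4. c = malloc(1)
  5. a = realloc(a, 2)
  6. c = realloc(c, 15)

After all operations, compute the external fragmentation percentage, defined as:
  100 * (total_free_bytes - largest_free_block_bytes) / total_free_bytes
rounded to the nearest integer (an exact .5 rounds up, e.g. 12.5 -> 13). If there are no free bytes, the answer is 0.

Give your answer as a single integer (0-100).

Answer: 18

Derivation:
Op 1: a = malloc(9) -> a = 0; heap: [0-8 ALLOC][9-55 FREE]
Op 2: b = malloc(10) -> b = 9; heap: [0-8 ALLOC][9-18 ALLOC][19-55 FREE]
Op 3: free(b) -> (freed b); heap: [0-8 ALLOC][9-55 FREE]
Op 4: c = malloc(1) -> c = 9; heap: [0-8 ALLOC][9-9 ALLOC][10-55 FREE]
Op 5: a = realloc(a, 2) -> a = 0; heap: [0-1 ALLOC][2-8 FREE][9-9 ALLOC][10-55 FREE]
Op 6: c = realloc(c, 15) -> c = 9; heap: [0-1 ALLOC][2-8 FREE][9-23 ALLOC][24-55 FREE]
Free blocks: [7 32] total_free=39 largest=32 -> 100*(39-32)/39 = 700/39 ≈ 17.949 -> rounds to 18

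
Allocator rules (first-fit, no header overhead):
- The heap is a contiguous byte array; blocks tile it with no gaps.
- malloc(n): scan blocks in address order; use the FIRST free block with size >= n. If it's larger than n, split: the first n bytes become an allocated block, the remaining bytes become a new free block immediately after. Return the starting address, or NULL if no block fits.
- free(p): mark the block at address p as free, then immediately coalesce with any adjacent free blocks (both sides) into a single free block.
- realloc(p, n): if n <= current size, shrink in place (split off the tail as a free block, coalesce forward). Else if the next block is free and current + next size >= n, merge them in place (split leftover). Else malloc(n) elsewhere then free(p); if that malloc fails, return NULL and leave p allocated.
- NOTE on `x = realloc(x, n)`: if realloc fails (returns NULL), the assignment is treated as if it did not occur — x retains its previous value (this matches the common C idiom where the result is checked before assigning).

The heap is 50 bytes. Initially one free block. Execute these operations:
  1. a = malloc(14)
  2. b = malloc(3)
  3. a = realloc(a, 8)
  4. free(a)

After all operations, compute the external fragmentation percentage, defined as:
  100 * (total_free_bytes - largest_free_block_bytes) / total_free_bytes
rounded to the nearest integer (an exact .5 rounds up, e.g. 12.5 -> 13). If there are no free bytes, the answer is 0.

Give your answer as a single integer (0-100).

Op 1: a = malloc(14) -> a = 0; heap: [0-13 ALLOC][14-49 FREE]
Op 2: b = malloc(3) -> b = 14; heap: [0-13 ALLOC][14-16 ALLOC][17-49 FREE]
Op 3: a = realloc(a, 8) -> a = 0; heap: [0-7 ALLOC][8-13 FREE][14-16 ALLOC][17-49 FREE]
Op 4: free(a) -> (freed a); heap: [0-13 FREE][14-16 ALLOC][17-49 FREE]
Free blocks: [14 33] total_free=47 largest=33 -> 100*(47-33)/47 = 1400/47 ≈ 29.787 -> rounds to 30

Answer: 30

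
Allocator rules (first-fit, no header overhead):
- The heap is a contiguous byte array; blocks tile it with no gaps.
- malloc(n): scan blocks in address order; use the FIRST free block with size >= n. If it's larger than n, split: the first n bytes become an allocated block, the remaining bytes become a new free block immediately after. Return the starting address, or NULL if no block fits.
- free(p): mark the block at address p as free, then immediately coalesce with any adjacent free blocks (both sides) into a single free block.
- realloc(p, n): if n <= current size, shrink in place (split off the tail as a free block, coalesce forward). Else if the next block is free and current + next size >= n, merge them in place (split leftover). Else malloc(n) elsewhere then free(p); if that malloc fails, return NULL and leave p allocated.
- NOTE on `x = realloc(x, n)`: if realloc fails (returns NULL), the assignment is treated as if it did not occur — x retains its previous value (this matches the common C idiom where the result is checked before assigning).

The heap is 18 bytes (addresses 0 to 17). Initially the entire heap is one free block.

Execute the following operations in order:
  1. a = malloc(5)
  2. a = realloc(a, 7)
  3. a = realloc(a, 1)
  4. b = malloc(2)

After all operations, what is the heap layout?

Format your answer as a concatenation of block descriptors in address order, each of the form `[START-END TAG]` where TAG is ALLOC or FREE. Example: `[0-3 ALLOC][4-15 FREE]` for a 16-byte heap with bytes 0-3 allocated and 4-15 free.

Op 1: a = malloc(5) -> a = 0; heap: [0-4 ALLOC][5-17 FREE]
Op 2: a = realloc(a, 7) -> a = 0; heap: [0-6 ALLOC][7-17 FREE]
Op 3: a = realloc(a, 1) -> a = 0; heap: [0-0 ALLOC][1-17 FREE]
Op 4: b = malloc(2) -> b = 1; heap: [0-0 ALLOC][1-2 ALLOC][3-17 FREE]

Answer: [0-0 ALLOC][1-2 ALLOC][3-17 FREE]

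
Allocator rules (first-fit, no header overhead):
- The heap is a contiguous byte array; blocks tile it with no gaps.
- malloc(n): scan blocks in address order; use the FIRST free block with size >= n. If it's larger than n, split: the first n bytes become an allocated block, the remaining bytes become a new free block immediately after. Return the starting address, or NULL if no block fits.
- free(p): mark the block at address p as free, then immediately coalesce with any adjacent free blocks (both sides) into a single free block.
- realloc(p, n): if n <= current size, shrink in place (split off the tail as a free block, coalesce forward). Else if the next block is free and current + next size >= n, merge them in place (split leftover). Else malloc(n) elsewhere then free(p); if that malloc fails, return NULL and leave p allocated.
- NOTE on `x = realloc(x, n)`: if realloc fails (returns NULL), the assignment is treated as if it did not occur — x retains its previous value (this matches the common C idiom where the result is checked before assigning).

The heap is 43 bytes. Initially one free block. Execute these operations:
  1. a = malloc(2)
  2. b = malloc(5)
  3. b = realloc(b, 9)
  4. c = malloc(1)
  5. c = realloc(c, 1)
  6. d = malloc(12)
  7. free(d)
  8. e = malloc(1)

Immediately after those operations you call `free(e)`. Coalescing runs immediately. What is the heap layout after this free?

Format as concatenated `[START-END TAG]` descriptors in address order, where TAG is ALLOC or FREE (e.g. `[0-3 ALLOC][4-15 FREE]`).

Op 1: a = malloc(2) -> a = 0; heap: [0-1 ALLOC][2-42 FREE]
Op 2: b = malloc(5) -> b = 2; heap: [0-1 ALLOC][2-6 ALLOC][7-42 FREE]
Op 3: b = realloc(b, 9) -> b = 2; heap: [0-1 ALLOC][2-10 ALLOC][11-42 FREE]
Op 4: c = malloc(1) -> c = 11; heap: [0-1 ALLOC][2-10 ALLOC][11-11 ALLOC][12-42 FREE]
Op 5: c = realloc(c, 1) -> c = 11; heap: [0-1 ALLOC][2-10 ALLOC][11-11 ALLOC][12-42 FREE]
Op 6: d = malloc(12) -> d = 12; heap: [0-1 ALLOC][2-10 ALLOC][11-11 ALLOC][12-23 ALLOC][24-42 FREE]
Op 7: free(d) -> (freed d); heap: [0-1 ALLOC][2-10 ALLOC][11-11 ALLOC][12-42 FREE]
Op 8: e = malloc(1) -> e = 12; heap: [0-1 ALLOC][2-10 ALLOC][11-11 ALLOC][12-12 ALLOC][13-42 FREE]
free(e): e = 12 -> block [12-12 ALLOC]; mark free, coalesce with adjacent free neighbors -> [0-1 ALLOC][2-10 ALLOC][11-11 ALLOC][12-42 FREE]

Answer: [0-1 ALLOC][2-10 ALLOC][11-11 ALLOC][12-42 FREE]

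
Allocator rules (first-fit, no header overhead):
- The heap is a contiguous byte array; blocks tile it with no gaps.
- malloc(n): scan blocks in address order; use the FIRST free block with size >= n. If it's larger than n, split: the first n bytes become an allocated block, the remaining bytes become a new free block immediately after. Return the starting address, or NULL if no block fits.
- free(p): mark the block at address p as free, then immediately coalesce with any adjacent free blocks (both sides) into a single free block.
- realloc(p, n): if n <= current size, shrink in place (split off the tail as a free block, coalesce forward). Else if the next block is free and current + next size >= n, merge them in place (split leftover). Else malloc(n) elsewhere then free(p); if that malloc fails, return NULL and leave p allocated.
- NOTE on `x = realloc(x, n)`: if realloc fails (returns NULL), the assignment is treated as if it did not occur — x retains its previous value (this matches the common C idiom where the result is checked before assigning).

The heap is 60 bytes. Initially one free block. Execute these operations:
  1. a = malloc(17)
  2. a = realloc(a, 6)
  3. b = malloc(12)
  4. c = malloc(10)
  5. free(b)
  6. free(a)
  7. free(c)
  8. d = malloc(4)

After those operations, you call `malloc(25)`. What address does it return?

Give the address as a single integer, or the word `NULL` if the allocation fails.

Answer: 4

Derivation:
Op 1: a = malloc(17) -> a = 0; heap: [0-16 ALLOC][17-59 FREE]
Op 2: a = realloc(a, 6) -> a = 0; heap: [0-5 ALLOC][6-59 FREE]
Op 3: b = malloc(12) -> b = 6; heap: [0-5 ALLOC][6-17 ALLOC][18-59 FREE]
Op 4: c = malloc(10) -> c = 18; heap: [0-5 ALLOC][6-17 ALLOC][18-27 ALLOC][28-59 FREE]
Op 5: free(b) -> (freed b); heap: [0-5 ALLOC][6-17 FREE][18-27 ALLOC][28-59 FREE]
Op 6: free(a) -> (freed a); heap: [0-17 FREE][18-27 ALLOC][28-59 FREE]
Op 7: free(c) -> (freed c); heap: [0-59 FREE]
Op 8: d = malloc(4) -> d = 0; heap: [0-3 ALLOC][4-59 FREE]
malloc(25): first-fit scan over [0-3 ALLOC][4-59 FREE] -> 4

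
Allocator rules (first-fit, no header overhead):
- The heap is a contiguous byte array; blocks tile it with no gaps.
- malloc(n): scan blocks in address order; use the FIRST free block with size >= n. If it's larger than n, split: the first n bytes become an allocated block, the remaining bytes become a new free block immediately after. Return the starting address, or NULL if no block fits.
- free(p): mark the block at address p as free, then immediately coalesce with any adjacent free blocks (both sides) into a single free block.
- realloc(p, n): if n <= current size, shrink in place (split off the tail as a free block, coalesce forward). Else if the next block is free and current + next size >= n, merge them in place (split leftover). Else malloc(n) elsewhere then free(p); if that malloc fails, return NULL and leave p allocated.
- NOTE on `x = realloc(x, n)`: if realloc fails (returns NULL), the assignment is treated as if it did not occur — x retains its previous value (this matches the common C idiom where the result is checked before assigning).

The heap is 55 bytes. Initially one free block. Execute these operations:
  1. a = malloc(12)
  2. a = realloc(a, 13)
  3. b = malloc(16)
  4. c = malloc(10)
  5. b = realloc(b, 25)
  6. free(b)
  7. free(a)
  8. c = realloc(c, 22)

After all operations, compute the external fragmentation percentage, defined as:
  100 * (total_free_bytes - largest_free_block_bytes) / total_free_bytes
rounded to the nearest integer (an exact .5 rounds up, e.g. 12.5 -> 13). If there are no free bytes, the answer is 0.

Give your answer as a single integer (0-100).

Op 1: a = malloc(12) -> a = 0; heap: [0-11 ALLOC][12-54 FREE]
Op 2: a = realloc(a, 13) -> a = 0; heap: [0-12 ALLOC][13-54 FREE]
Op 3: b = malloc(16) -> b = 13; heap: [0-12 ALLOC][13-28 ALLOC][29-54 FREE]
Op 4: c = malloc(10) -> c = 29; heap: [0-12 ALLOC][13-28 ALLOC][29-38 ALLOC][39-54 FREE]
Op 5: b = realloc(b, 25) -> NULL (b unchanged); heap: [0-12 ALLOC][13-28 ALLOC][29-38 ALLOC][39-54 FREE]
Op 6: free(b) -> (freed b); heap: [0-12 ALLOC][13-28 FREE][29-38 ALLOC][39-54 FREE]
Op 7: free(a) -> (freed a); heap: [0-28 FREE][29-38 ALLOC][39-54 FREE]
Op 8: c = realloc(c, 22) -> c = 29; heap: [0-28 FREE][29-50 ALLOC][51-54 FREE]
Free blocks: [29 4] total_free=33 largest=29 -> 100*(33-29)/33 = 400/33 ≈ 12.121 -> rounds to 12

Answer: 12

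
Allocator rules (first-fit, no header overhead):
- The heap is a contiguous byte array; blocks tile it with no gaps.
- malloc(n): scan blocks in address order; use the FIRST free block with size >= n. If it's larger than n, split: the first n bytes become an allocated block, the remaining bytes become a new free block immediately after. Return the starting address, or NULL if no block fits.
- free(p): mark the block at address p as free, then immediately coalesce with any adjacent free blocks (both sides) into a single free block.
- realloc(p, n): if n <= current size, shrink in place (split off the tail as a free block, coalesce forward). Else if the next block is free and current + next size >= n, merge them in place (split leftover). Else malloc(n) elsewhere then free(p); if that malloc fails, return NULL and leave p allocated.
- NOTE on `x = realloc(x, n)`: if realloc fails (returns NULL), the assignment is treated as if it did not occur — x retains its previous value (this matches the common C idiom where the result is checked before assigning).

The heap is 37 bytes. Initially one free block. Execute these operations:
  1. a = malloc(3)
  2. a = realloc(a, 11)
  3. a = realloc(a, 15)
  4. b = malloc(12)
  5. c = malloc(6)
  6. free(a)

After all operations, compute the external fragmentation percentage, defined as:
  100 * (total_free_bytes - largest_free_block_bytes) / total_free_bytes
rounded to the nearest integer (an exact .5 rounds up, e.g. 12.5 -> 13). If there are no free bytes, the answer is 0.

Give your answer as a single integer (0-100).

Op 1: a = malloc(3) -> a = 0; heap: [0-2 ALLOC][3-36 FREE]
Op 2: a = realloc(a, 11) -> a = 0; heap: [0-10 ALLOC][11-36 FREE]
Op 3: a = realloc(a, 15) -> a = 0; heap: [0-14 ALLOC][15-36 FREE]
Op 4: b = malloc(12) -> b = 15; heap: [0-14 ALLOC][15-26 ALLOC][27-36 FREE]
Op 5: c = malloc(6) -> c = 27; heap: [0-14 ALLOC][15-26 ALLOC][27-32 ALLOC][33-36 FREE]
Op 6: free(a) -> (freed a); heap: [0-14 FREE][15-26 ALLOC][27-32 ALLOC][33-36 FREE]
Free blocks: [15 4] total_free=19 largest=15 -> 100*(19-15)/19 = 400/19 ≈ 21.053 -> rounds to 21

Answer: 21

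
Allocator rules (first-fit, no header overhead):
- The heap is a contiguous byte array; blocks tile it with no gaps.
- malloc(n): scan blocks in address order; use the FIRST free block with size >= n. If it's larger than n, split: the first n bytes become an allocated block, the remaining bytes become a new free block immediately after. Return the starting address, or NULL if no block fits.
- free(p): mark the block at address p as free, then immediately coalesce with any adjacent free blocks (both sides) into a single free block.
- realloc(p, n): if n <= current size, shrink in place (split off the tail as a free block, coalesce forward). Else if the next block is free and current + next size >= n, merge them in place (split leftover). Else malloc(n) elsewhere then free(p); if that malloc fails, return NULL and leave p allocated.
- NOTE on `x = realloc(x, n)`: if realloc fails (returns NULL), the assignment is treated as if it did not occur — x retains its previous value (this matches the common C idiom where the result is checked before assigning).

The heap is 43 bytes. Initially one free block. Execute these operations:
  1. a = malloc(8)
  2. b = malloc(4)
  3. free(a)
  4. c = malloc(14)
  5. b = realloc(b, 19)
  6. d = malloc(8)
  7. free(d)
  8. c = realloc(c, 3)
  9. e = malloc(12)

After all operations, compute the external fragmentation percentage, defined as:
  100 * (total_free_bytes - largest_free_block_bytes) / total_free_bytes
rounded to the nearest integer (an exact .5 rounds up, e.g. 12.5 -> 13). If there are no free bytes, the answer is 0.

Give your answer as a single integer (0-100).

Op 1: a = malloc(8) -> a = 0; heap: [0-7 ALLOC][8-42 FREE]
Op 2: b = malloc(4) -> b = 8; heap: [0-7 ALLOC][8-11 ALLOC][12-42 FREE]
Op 3: free(a) -> (freed a); heap: [0-7 FREE][8-11 ALLOC][12-42 FREE]
Op 4: c = malloc(14) -> c = 12; heap: [0-7 FREE][8-11 ALLOC][12-25 ALLOC][26-42 FREE]
Op 5: b = realloc(b, 19) -> NULL (b unchanged); heap: [0-7 FREE][8-11 ALLOC][12-25 ALLOC][26-42 FREE]
Op 6: d = malloc(8) -> d = 0; heap: [0-7 ALLOC][8-11 ALLOC][12-25 ALLOC][26-42 FREE]
Op 7: free(d) -> (freed d); heap: [0-7 FREE][8-11 ALLOC][12-25 ALLOC][26-42 FREE]
Op 8: c = realloc(c, 3) -> c = 12; heap: [0-7 FREE][8-11 ALLOC][12-14 ALLOC][15-42 FREE]
Op 9: e = malloc(12) -> e = 15; heap: [0-7 FREE][8-11 ALLOC][12-14 ALLOC][15-26 ALLOC][27-42 FREE]
Free blocks: [8 16] total_free=24 largest=16 -> 100*(24-16)/24 = 800/24 ≈ 33.333 -> rounds to 33

Answer: 33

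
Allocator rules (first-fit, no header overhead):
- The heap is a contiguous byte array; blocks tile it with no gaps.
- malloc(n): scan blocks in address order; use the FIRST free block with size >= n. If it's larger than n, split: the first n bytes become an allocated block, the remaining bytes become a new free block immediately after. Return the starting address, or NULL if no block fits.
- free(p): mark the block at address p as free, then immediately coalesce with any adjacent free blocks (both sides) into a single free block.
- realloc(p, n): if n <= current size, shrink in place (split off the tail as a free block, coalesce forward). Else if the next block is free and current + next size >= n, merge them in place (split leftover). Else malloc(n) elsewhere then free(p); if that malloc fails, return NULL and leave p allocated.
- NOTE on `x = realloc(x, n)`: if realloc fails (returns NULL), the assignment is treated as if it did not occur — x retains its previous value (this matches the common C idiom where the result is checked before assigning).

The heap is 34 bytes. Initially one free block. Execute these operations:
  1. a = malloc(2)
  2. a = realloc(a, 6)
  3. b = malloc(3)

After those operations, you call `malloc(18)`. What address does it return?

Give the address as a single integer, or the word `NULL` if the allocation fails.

Answer: 9

Derivation:
Op 1: a = malloc(2) -> a = 0; heap: [0-1 ALLOC][2-33 FREE]
Op 2: a = realloc(a, 6) -> a = 0; heap: [0-5 ALLOC][6-33 FREE]
Op 3: b = malloc(3) -> b = 6; heap: [0-5 ALLOC][6-8 ALLOC][9-33 FREE]
malloc(18): first-fit scan over [0-5 ALLOC][6-8 ALLOC][9-33 FREE] -> 9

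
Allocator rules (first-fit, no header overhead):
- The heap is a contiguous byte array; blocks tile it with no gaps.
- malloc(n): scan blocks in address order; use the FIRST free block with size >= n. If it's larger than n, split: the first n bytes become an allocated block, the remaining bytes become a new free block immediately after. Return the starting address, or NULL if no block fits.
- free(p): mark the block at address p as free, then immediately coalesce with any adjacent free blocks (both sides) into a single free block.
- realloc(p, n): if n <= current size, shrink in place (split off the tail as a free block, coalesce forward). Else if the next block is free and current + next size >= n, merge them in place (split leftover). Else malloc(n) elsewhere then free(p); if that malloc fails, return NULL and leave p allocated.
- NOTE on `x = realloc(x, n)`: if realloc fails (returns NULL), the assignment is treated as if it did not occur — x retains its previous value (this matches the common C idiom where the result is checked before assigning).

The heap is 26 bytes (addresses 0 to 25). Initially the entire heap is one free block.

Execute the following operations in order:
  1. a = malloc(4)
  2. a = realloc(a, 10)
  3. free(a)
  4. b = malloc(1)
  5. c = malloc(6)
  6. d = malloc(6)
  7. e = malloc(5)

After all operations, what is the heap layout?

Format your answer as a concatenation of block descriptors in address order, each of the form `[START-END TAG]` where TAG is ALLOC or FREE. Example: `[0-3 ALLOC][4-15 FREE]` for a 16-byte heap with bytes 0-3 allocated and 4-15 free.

Answer: [0-0 ALLOC][1-6 ALLOC][7-12 ALLOC][13-17 ALLOC][18-25 FREE]

Derivation:
Op 1: a = malloc(4) -> a = 0; heap: [0-3 ALLOC][4-25 FREE]
Op 2: a = realloc(a, 10) -> a = 0; heap: [0-9 ALLOC][10-25 FREE]
Op 3: free(a) -> (freed a); heap: [0-25 FREE]
Op 4: b = malloc(1) -> b = 0; heap: [0-0 ALLOC][1-25 FREE]
Op 5: c = malloc(6) -> c = 1; heap: [0-0 ALLOC][1-6 ALLOC][7-25 FREE]
Op 6: d = malloc(6) -> d = 7; heap: [0-0 ALLOC][1-6 ALLOC][7-12 ALLOC][13-25 FREE]
Op 7: e = malloc(5) -> e = 13; heap: [0-0 ALLOC][1-6 ALLOC][7-12 ALLOC][13-17 ALLOC][18-25 FREE]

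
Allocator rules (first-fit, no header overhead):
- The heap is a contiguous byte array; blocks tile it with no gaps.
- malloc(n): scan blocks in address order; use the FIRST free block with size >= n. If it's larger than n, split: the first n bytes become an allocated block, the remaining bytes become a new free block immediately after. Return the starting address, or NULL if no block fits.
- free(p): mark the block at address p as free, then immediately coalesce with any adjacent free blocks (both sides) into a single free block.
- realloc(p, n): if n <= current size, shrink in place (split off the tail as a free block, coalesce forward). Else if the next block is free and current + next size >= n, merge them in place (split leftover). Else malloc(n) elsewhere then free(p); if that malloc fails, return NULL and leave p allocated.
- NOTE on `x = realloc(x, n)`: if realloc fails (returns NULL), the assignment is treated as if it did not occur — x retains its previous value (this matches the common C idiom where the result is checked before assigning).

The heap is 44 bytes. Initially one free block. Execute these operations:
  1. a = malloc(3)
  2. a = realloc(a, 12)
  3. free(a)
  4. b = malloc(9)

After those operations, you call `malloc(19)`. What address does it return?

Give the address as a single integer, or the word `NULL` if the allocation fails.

Answer: 9

Derivation:
Op 1: a = malloc(3) -> a = 0; heap: [0-2 ALLOC][3-43 FREE]
Op 2: a = realloc(a, 12) -> a = 0; heap: [0-11 ALLOC][12-43 FREE]
Op 3: free(a) -> (freed a); heap: [0-43 FREE]
Op 4: b = malloc(9) -> b = 0; heap: [0-8 ALLOC][9-43 FREE]
malloc(19): first-fit scan over [0-8 ALLOC][9-43 FREE] -> 9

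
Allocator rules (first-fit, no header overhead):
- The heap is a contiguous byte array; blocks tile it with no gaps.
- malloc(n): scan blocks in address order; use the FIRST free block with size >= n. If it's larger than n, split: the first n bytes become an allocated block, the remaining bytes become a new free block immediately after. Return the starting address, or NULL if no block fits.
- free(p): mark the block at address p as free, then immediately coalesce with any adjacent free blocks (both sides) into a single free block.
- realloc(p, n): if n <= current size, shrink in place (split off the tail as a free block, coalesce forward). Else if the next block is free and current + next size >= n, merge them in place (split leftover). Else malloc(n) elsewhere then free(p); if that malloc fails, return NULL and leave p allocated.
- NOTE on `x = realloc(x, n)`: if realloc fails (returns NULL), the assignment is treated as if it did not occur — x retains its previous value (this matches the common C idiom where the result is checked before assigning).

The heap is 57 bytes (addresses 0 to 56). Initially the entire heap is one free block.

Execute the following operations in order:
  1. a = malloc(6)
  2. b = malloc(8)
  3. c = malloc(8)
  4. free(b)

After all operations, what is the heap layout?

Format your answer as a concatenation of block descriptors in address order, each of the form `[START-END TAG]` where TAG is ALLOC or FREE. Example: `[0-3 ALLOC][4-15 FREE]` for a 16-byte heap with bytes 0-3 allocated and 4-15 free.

Answer: [0-5 ALLOC][6-13 FREE][14-21 ALLOC][22-56 FREE]

Derivation:
Op 1: a = malloc(6) -> a = 0; heap: [0-5 ALLOC][6-56 FREE]
Op 2: b = malloc(8) -> b = 6; heap: [0-5 ALLOC][6-13 ALLOC][14-56 FREE]
Op 3: c = malloc(8) -> c = 14; heap: [0-5 ALLOC][6-13 ALLOC][14-21 ALLOC][22-56 FREE]
Op 4: free(b) -> (freed b); heap: [0-5 ALLOC][6-13 FREE][14-21 ALLOC][22-56 FREE]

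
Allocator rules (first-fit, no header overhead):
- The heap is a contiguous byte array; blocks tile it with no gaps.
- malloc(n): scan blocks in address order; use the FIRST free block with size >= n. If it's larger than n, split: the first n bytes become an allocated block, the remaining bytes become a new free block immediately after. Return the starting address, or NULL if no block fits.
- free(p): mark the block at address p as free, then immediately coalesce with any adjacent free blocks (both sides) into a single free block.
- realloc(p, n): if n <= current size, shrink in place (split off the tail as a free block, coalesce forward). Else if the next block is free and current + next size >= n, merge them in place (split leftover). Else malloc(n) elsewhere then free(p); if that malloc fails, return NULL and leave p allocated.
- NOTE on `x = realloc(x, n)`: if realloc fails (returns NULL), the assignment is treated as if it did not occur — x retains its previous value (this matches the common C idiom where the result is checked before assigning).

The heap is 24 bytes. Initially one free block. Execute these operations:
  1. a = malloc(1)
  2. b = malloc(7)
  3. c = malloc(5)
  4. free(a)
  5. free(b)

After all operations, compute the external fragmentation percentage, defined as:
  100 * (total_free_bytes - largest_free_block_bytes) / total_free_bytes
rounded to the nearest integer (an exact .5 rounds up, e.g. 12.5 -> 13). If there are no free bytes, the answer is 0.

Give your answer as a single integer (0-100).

Op 1: a = malloc(1) -> a = 0; heap: [0-0 ALLOC][1-23 FREE]
Op 2: b = malloc(7) -> b = 1; heap: [0-0 ALLOC][1-7 ALLOC][8-23 FREE]
Op 3: c = malloc(5) -> c = 8; heap: [0-0 ALLOC][1-7 ALLOC][8-12 ALLOC][13-23 FREE]
Op 4: free(a) -> (freed a); heap: [0-0 FREE][1-7 ALLOC][8-12 ALLOC][13-23 FREE]
Op 5: free(b) -> (freed b); heap: [0-7 FREE][8-12 ALLOC][13-23 FREE]
Free blocks: [8 11] total_free=19 largest=11 -> 100*(19-11)/19 = 800/19 ≈ 42.105 -> rounds to 42

Answer: 42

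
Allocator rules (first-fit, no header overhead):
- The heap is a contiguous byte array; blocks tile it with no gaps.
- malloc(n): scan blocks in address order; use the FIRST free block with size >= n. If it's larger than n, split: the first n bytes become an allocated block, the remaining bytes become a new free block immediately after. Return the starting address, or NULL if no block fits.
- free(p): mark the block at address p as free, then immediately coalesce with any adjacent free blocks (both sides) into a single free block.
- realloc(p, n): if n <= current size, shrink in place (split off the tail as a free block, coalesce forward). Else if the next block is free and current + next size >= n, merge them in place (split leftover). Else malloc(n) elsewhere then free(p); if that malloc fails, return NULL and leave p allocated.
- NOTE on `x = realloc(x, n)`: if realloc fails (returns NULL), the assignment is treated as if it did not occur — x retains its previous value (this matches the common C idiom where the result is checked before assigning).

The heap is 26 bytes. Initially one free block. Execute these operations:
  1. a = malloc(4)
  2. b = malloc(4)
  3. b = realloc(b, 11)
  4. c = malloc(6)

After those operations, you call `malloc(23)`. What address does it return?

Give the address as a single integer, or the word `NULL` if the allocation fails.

Op 1: a = malloc(4) -> a = 0; heap: [0-3 ALLOC][4-25 FREE]
Op 2: b = malloc(4) -> b = 4; heap: [0-3 ALLOC][4-7 ALLOC][8-25 FREE]
Op 3: b = realloc(b, 11) -> b = 4; heap: [0-3 ALLOC][4-14 ALLOC][15-25 FREE]
Op 4: c = malloc(6) -> c = 15; heap: [0-3 ALLOC][4-14 ALLOC][15-20 ALLOC][21-25 FREE]
malloc(23): first-fit scan over [0-3 ALLOC][4-14 ALLOC][15-20 ALLOC][21-25 FREE] -> NULL

Answer: NULL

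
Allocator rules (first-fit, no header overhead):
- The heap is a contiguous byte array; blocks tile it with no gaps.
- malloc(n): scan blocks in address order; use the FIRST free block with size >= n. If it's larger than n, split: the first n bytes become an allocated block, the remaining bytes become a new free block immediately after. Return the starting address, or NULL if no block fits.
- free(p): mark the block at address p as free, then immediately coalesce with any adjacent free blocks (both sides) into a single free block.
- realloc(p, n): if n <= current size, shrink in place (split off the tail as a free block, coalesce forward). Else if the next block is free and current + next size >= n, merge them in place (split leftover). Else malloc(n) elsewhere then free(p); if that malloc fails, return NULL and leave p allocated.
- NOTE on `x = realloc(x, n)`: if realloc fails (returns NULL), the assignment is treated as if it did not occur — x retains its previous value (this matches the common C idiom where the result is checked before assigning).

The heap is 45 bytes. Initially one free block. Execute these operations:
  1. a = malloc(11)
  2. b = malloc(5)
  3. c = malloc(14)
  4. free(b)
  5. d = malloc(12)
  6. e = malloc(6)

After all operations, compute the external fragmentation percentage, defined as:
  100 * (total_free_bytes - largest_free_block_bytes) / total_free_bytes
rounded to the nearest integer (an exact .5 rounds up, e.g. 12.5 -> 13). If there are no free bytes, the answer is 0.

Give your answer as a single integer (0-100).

Op 1: a = malloc(11) -> a = 0; heap: [0-10 ALLOC][11-44 FREE]
Op 2: b = malloc(5) -> b = 11; heap: [0-10 ALLOC][11-15 ALLOC][16-44 FREE]
Op 3: c = malloc(14) -> c = 16; heap: [0-10 ALLOC][11-15 ALLOC][16-29 ALLOC][30-44 FREE]
Op 4: free(b) -> (freed b); heap: [0-10 ALLOC][11-15 FREE][16-29 ALLOC][30-44 FREE]
Op 5: d = malloc(12) -> d = 30; heap: [0-10 ALLOC][11-15 FREE][16-29 ALLOC][30-41 ALLOC][42-44 FREE]
Op 6: e = malloc(6) -> e = NULL; heap: [0-10 ALLOC][11-15 FREE][16-29 ALLOC][30-41 ALLOC][42-44 FREE]
Free blocks: [5 3] total_free=8 largest=5 -> 100*(8-5)/8 = 300/8 = 37.5 -> rounds to 38

Answer: 38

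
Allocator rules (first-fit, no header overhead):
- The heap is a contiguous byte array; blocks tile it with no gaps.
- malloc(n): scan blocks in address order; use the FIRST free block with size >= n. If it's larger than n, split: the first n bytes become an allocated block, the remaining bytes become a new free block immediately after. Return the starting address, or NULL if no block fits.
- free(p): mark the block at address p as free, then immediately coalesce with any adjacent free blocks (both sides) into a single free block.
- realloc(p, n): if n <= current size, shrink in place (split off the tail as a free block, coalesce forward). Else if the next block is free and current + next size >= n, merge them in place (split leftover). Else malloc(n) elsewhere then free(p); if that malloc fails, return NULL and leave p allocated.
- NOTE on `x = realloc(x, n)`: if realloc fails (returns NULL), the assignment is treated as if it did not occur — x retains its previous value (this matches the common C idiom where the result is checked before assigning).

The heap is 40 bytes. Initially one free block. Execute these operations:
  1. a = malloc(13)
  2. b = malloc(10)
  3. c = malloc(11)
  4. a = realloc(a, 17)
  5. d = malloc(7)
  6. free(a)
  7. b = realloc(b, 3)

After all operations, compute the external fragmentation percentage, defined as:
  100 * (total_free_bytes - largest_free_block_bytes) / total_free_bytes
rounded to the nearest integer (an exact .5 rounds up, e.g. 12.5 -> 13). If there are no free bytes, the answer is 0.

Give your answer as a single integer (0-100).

Answer: 50

Derivation:
Op 1: a = malloc(13) -> a = 0; heap: [0-12 ALLOC][13-39 FREE]
Op 2: b = malloc(10) -> b = 13; heap: [0-12 ALLOC][13-22 ALLOC][23-39 FREE]
Op 3: c = malloc(11) -> c = 23; heap: [0-12 ALLOC][13-22 ALLOC][23-33 ALLOC][34-39 FREE]
Op 4: a = realloc(a, 17) -> NULL (a unchanged); heap: [0-12 ALLOC][13-22 ALLOC][23-33 ALLOC][34-39 FREE]
Op 5: d = malloc(7) -> d = NULL; heap: [0-12 ALLOC][13-22 ALLOC][23-33 ALLOC][34-39 FREE]
Op 6: free(a) -> (freed a); heap: [0-12 FREE][13-22 ALLOC][23-33 ALLOC][34-39 FREE]
Op 7: b = realloc(b, 3) -> b = 13; heap: [0-12 FREE][13-15 ALLOC][16-22 FREE][23-33 ALLOC][34-39 FREE]
Free blocks: [13 7 6] total_free=26 largest=13 -> 100*(26-13)/26 = 1300/26 = 50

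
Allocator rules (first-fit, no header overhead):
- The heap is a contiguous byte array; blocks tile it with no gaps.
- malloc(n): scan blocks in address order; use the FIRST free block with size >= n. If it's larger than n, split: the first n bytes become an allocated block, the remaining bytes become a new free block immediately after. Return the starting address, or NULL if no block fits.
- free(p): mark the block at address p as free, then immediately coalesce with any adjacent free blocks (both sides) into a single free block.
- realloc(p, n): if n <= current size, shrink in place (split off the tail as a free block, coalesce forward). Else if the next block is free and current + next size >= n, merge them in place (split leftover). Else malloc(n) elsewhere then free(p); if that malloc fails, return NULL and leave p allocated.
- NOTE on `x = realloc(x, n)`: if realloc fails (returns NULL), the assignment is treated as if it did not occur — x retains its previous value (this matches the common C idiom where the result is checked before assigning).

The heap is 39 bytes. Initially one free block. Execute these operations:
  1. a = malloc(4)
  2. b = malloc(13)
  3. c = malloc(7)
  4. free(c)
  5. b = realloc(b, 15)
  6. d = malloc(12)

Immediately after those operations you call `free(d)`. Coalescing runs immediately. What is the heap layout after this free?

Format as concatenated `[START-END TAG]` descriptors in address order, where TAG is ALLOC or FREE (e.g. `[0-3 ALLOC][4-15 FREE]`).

Answer: [0-3 ALLOC][4-18 ALLOC][19-38 FREE]

Derivation:
Op 1: a = malloc(4) -> a = 0; heap: [0-3 ALLOC][4-38 FREE]
Op 2: b = malloc(13) -> b = 4; heap: [0-3 ALLOC][4-16 ALLOC][17-38 FREE]
Op 3: c = malloc(7) -> c = 17; heap: [0-3 ALLOC][4-16 ALLOC][17-23 ALLOC][24-38 FREE]
Op 4: free(c) -> (freed c); heap: [0-3 ALLOC][4-16 ALLOC][17-38 FREE]
Op 5: b = realloc(b, 15) -> b = 4; heap: [0-3 ALLOC][4-18 ALLOC][19-38 FREE]
Op 6: d = malloc(12) -> d = 19; heap: [0-3 ALLOC][4-18 ALLOC][19-30 ALLOC][31-38 FREE]
free(d): d = 19 -> block [19-30 ALLOC]; mark free, coalesce with adjacent free neighbors -> [0-3 ALLOC][4-18 ALLOC][19-38 FREE]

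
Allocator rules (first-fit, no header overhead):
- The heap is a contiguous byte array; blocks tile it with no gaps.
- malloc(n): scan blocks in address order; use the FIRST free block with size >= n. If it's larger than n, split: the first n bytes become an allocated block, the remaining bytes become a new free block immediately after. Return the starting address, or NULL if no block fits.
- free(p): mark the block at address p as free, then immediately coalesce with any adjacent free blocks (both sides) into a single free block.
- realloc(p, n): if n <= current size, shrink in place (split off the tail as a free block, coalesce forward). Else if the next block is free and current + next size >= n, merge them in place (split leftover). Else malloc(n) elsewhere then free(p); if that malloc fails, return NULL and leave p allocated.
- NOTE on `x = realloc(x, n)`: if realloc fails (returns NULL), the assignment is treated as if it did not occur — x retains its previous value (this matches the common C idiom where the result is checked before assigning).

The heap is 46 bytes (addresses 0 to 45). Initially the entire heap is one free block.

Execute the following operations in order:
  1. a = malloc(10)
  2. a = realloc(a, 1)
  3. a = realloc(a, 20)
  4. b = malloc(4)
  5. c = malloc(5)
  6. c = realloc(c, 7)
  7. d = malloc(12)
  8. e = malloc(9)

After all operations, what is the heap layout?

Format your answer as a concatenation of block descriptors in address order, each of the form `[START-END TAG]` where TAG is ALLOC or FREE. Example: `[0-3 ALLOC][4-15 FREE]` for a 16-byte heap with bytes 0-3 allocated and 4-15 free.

Answer: [0-19 ALLOC][20-23 ALLOC][24-30 ALLOC][31-42 ALLOC][43-45 FREE]

Derivation:
Op 1: a = malloc(10) -> a = 0; heap: [0-9 ALLOC][10-45 FREE]
Op 2: a = realloc(a, 1) -> a = 0; heap: [0-0 ALLOC][1-45 FREE]
Op 3: a = realloc(a, 20) -> a = 0; heap: [0-19 ALLOC][20-45 FREE]
Op 4: b = malloc(4) -> b = 20; heap: [0-19 ALLOC][20-23 ALLOC][24-45 FREE]
Op 5: c = malloc(5) -> c = 24; heap: [0-19 ALLOC][20-23 ALLOC][24-28 ALLOC][29-45 FREE]
Op 6: c = realloc(c, 7) -> c = 24; heap: [0-19 ALLOC][20-23 ALLOC][24-30 ALLOC][31-45 FREE]
Op 7: d = malloc(12) -> d = 31; heap: [0-19 ALLOC][20-23 ALLOC][24-30 ALLOC][31-42 ALLOC][43-45 FREE]
Op 8: e = malloc(9) -> e = NULL; heap: [0-19 ALLOC][20-23 ALLOC][24-30 ALLOC][31-42 ALLOC][43-45 FREE]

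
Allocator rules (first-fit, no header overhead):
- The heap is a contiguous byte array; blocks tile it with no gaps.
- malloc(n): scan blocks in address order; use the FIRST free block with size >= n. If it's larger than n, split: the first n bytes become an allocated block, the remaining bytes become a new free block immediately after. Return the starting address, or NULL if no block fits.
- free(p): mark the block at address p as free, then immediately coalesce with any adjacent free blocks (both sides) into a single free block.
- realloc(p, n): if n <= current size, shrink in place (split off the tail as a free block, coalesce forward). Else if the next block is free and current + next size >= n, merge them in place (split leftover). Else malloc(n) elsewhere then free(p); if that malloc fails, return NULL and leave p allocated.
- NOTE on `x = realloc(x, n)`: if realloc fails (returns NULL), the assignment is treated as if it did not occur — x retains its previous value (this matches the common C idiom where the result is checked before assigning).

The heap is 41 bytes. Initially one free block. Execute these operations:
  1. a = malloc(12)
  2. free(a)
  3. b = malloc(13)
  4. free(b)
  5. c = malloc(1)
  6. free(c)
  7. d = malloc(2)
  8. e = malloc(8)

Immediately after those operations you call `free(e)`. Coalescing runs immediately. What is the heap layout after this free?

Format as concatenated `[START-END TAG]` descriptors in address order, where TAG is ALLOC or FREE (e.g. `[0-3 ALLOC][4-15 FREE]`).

Op 1: a = malloc(12) -> a = 0; heap: [0-11 ALLOC][12-40 FREE]
Op 2: free(a) -> (freed a); heap: [0-40 FREE]
Op 3: b = malloc(13) -> b = 0; heap: [0-12 ALLOC][13-40 FREE]
Op 4: free(b) -> (freed b); heap: [0-40 FREE]
Op 5: c = malloc(1) -> c = 0; heap: [0-0 ALLOC][1-40 FREE]
Op 6: free(c) -> (freed c); heap: [0-40 FREE]
Op 7: d = malloc(2) -> d = 0; heap: [0-1 ALLOC][2-40 FREE]
Op 8: e = malloc(8) -> e = 2; heap: [0-1 ALLOC][2-9 ALLOC][10-40 FREE]
free(e): e = 2 -> block [2-9 ALLOC]; mark free, coalesce with adjacent free neighbors -> [0-1 ALLOC][2-40 FREE]

Answer: [0-1 ALLOC][2-40 FREE]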